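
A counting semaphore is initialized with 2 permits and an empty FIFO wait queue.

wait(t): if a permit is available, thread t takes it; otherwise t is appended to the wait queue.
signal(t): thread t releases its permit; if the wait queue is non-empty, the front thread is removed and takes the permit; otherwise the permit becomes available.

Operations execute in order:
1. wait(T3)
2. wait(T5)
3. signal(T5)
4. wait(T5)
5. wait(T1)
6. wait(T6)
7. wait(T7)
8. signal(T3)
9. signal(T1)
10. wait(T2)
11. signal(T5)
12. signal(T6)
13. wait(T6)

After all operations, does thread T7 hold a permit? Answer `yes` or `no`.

Answer: yes

Derivation:
Step 1: wait(T3) -> count=1 queue=[] holders={T3}
Step 2: wait(T5) -> count=0 queue=[] holders={T3,T5}
Step 3: signal(T5) -> count=1 queue=[] holders={T3}
Step 4: wait(T5) -> count=0 queue=[] holders={T3,T5}
Step 5: wait(T1) -> count=0 queue=[T1] holders={T3,T5}
Step 6: wait(T6) -> count=0 queue=[T1,T6] holders={T3,T5}
Step 7: wait(T7) -> count=0 queue=[T1,T6,T7] holders={T3,T5}
Step 8: signal(T3) -> count=0 queue=[T6,T7] holders={T1,T5}
Step 9: signal(T1) -> count=0 queue=[T7] holders={T5,T6}
Step 10: wait(T2) -> count=0 queue=[T7,T2] holders={T5,T6}
Step 11: signal(T5) -> count=0 queue=[T2] holders={T6,T7}
Step 12: signal(T6) -> count=0 queue=[] holders={T2,T7}
Step 13: wait(T6) -> count=0 queue=[T6] holders={T2,T7}
Final holders: {T2,T7} -> T7 in holders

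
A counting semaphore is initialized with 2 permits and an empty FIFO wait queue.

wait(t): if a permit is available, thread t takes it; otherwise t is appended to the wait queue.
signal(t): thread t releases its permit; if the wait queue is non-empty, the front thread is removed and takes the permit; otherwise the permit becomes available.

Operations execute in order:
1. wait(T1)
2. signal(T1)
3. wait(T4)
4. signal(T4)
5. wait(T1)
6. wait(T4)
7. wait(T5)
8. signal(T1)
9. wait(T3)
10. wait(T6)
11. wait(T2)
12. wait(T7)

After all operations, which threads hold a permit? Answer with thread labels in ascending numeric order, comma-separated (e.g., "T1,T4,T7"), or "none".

Step 1: wait(T1) -> count=1 queue=[] holders={T1}
Step 2: signal(T1) -> count=2 queue=[] holders={none}
Step 3: wait(T4) -> count=1 queue=[] holders={T4}
Step 4: signal(T4) -> count=2 queue=[] holders={none}
Step 5: wait(T1) -> count=1 queue=[] holders={T1}
Step 6: wait(T4) -> count=0 queue=[] holders={T1,T4}
Step 7: wait(T5) -> count=0 queue=[T5] holders={T1,T4}
Step 8: signal(T1) -> count=0 queue=[] holders={T4,T5}
Step 9: wait(T3) -> count=0 queue=[T3] holders={T4,T5}
Step 10: wait(T6) -> count=0 queue=[T3,T6] holders={T4,T5}
Step 11: wait(T2) -> count=0 queue=[T3,T6,T2] holders={T4,T5}
Step 12: wait(T7) -> count=0 queue=[T3,T6,T2,T7] holders={T4,T5}
Final holders: T4,T5

Answer: T4,T5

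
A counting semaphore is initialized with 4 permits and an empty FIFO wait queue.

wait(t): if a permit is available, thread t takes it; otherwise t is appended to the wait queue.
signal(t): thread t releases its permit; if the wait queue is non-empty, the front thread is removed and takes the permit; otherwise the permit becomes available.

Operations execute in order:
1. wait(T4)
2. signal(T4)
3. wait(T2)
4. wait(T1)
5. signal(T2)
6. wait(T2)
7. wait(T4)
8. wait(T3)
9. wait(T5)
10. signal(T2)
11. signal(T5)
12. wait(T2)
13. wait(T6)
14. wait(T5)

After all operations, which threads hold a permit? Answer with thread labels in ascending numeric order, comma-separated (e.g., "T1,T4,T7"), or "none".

Step 1: wait(T4) -> count=3 queue=[] holders={T4}
Step 2: signal(T4) -> count=4 queue=[] holders={none}
Step 3: wait(T2) -> count=3 queue=[] holders={T2}
Step 4: wait(T1) -> count=2 queue=[] holders={T1,T2}
Step 5: signal(T2) -> count=3 queue=[] holders={T1}
Step 6: wait(T2) -> count=2 queue=[] holders={T1,T2}
Step 7: wait(T4) -> count=1 queue=[] holders={T1,T2,T4}
Step 8: wait(T3) -> count=0 queue=[] holders={T1,T2,T3,T4}
Step 9: wait(T5) -> count=0 queue=[T5] holders={T1,T2,T3,T4}
Step 10: signal(T2) -> count=0 queue=[] holders={T1,T3,T4,T5}
Step 11: signal(T5) -> count=1 queue=[] holders={T1,T3,T4}
Step 12: wait(T2) -> count=0 queue=[] holders={T1,T2,T3,T4}
Step 13: wait(T6) -> count=0 queue=[T6] holders={T1,T2,T3,T4}
Step 14: wait(T5) -> count=0 queue=[T6,T5] holders={T1,T2,T3,T4}
Final holders: T1,T2,T3,T4

Answer: T1,T2,T3,T4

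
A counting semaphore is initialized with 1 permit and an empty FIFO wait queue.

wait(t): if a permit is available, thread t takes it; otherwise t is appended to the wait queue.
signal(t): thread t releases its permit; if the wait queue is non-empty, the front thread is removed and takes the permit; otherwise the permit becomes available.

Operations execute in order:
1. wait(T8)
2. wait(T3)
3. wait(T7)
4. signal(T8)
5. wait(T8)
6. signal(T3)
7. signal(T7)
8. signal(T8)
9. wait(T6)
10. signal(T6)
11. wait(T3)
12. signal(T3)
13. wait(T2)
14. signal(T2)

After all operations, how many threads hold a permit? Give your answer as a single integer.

Step 1: wait(T8) -> count=0 queue=[] holders={T8}
Step 2: wait(T3) -> count=0 queue=[T3] holders={T8}
Step 3: wait(T7) -> count=0 queue=[T3,T7] holders={T8}
Step 4: signal(T8) -> count=0 queue=[T7] holders={T3}
Step 5: wait(T8) -> count=0 queue=[T7,T8] holders={T3}
Step 6: signal(T3) -> count=0 queue=[T8] holders={T7}
Step 7: signal(T7) -> count=0 queue=[] holders={T8}
Step 8: signal(T8) -> count=1 queue=[] holders={none}
Step 9: wait(T6) -> count=0 queue=[] holders={T6}
Step 10: signal(T6) -> count=1 queue=[] holders={none}
Step 11: wait(T3) -> count=0 queue=[] holders={T3}
Step 12: signal(T3) -> count=1 queue=[] holders={none}
Step 13: wait(T2) -> count=0 queue=[] holders={T2}
Step 14: signal(T2) -> count=1 queue=[] holders={none}
Final holders: {none} -> 0 thread(s)

Answer: 0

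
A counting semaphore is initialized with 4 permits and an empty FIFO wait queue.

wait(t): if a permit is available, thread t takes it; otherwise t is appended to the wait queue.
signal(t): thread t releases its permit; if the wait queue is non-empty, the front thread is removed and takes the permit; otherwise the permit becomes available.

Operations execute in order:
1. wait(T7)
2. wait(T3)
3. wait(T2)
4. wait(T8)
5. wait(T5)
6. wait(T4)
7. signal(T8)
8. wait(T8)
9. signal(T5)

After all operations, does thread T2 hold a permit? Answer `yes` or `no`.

Step 1: wait(T7) -> count=3 queue=[] holders={T7}
Step 2: wait(T3) -> count=2 queue=[] holders={T3,T7}
Step 3: wait(T2) -> count=1 queue=[] holders={T2,T3,T7}
Step 4: wait(T8) -> count=0 queue=[] holders={T2,T3,T7,T8}
Step 5: wait(T5) -> count=0 queue=[T5] holders={T2,T3,T7,T8}
Step 6: wait(T4) -> count=0 queue=[T5,T4] holders={T2,T3,T7,T8}
Step 7: signal(T8) -> count=0 queue=[T4] holders={T2,T3,T5,T7}
Step 8: wait(T8) -> count=0 queue=[T4,T8] holders={T2,T3,T5,T7}
Step 9: signal(T5) -> count=0 queue=[T8] holders={T2,T3,T4,T7}
Final holders: {T2,T3,T4,T7} -> T2 in holders

Answer: yes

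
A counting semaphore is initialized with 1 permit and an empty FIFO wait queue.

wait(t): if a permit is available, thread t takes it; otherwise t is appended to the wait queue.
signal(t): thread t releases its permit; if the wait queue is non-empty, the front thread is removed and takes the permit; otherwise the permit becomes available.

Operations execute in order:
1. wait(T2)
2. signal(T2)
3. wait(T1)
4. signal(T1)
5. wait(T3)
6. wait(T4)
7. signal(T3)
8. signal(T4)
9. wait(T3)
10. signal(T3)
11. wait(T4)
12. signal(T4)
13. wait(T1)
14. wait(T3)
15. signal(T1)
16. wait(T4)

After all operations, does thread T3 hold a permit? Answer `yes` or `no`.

Answer: yes

Derivation:
Step 1: wait(T2) -> count=0 queue=[] holders={T2}
Step 2: signal(T2) -> count=1 queue=[] holders={none}
Step 3: wait(T1) -> count=0 queue=[] holders={T1}
Step 4: signal(T1) -> count=1 queue=[] holders={none}
Step 5: wait(T3) -> count=0 queue=[] holders={T3}
Step 6: wait(T4) -> count=0 queue=[T4] holders={T3}
Step 7: signal(T3) -> count=0 queue=[] holders={T4}
Step 8: signal(T4) -> count=1 queue=[] holders={none}
Step 9: wait(T3) -> count=0 queue=[] holders={T3}
Step 10: signal(T3) -> count=1 queue=[] holders={none}
Step 11: wait(T4) -> count=0 queue=[] holders={T4}
Step 12: signal(T4) -> count=1 queue=[] holders={none}
Step 13: wait(T1) -> count=0 queue=[] holders={T1}
Step 14: wait(T3) -> count=0 queue=[T3] holders={T1}
Step 15: signal(T1) -> count=0 queue=[] holders={T3}
Step 16: wait(T4) -> count=0 queue=[T4] holders={T3}
Final holders: {T3} -> T3 in holders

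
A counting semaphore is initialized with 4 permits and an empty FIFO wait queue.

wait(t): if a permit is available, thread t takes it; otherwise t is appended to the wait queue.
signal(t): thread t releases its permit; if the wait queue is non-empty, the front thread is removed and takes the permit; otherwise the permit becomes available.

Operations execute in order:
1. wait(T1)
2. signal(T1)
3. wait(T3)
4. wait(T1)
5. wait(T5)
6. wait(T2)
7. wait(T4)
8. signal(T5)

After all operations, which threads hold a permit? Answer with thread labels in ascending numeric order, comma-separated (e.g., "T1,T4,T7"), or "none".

Step 1: wait(T1) -> count=3 queue=[] holders={T1}
Step 2: signal(T1) -> count=4 queue=[] holders={none}
Step 3: wait(T3) -> count=3 queue=[] holders={T3}
Step 4: wait(T1) -> count=2 queue=[] holders={T1,T3}
Step 5: wait(T5) -> count=1 queue=[] holders={T1,T3,T5}
Step 6: wait(T2) -> count=0 queue=[] holders={T1,T2,T3,T5}
Step 7: wait(T4) -> count=0 queue=[T4] holders={T1,T2,T3,T5}
Step 8: signal(T5) -> count=0 queue=[] holders={T1,T2,T3,T4}
Final holders: T1,T2,T3,T4

Answer: T1,T2,T3,T4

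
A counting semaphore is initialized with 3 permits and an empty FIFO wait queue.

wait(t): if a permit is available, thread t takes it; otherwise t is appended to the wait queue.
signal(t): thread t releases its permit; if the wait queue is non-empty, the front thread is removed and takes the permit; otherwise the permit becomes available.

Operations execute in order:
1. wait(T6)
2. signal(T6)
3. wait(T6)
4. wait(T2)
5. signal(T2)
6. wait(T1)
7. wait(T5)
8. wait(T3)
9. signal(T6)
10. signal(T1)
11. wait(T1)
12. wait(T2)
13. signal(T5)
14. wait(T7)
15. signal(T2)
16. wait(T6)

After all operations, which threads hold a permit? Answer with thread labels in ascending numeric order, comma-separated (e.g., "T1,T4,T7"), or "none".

Answer: T1,T3,T7

Derivation:
Step 1: wait(T6) -> count=2 queue=[] holders={T6}
Step 2: signal(T6) -> count=3 queue=[] holders={none}
Step 3: wait(T6) -> count=2 queue=[] holders={T6}
Step 4: wait(T2) -> count=1 queue=[] holders={T2,T6}
Step 5: signal(T2) -> count=2 queue=[] holders={T6}
Step 6: wait(T1) -> count=1 queue=[] holders={T1,T6}
Step 7: wait(T5) -> count=0 queue=[] holders={T1,T5,T6}
Step 8: wait(T3) -> count=0 queue=[T3] holders={T1,T5,T6}
Step 9: signal(T6) -> count=0 queue=[] holders={T1,T3,T5}
Step 10: signal(T1) -> count=1 queue=[] holders={T3,T5}
Step 11: wait(T1) -> count=0 queue=[] holders={T1,T3,T5}
Step 12: wait(T2) -> count=0 queue=[T2] holders={T1,T3,T5}
Step 13: signal(T5) -> count=0 queue=[] holders={T1,T2,T3}
Step 14: wait(T7) -> count=0 queue=[T7] holders={T1,T2,T3}
Step 15: signal(T2) -> count=0 queue=[] holders={T1,T3,T7}
Step 16: wait(T6) -> count=0 queue=[T6] holders={T1,T3,T7}
Final holders: T1,T3,T7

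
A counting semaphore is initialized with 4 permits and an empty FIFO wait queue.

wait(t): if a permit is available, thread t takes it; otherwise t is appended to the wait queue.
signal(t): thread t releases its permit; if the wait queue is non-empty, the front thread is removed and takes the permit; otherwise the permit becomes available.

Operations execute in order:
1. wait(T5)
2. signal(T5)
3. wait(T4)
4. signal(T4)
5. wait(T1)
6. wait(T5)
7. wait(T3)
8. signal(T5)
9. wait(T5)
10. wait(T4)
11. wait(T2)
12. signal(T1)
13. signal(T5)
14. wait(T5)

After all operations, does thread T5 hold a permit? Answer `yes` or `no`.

Step 1: wait(T5) -> count=3 queue=[] holders={T5}
Step 2: signal(T5) -> count=4 queue=[] holders={none}
Step 3: wait(T4) -> count=3 queue=[] holders={T4}
Step 4: signal(T4) -> count=4 queue=[] holders={none}
Step 5: wait(T1) -> count=3 queue=[] holders={T1}
Step 6: wait(T5) -> count=2 queue=[] holders={T1,T5}
Step 7: wait(T3) -> count=1 queue=[] holders={T1,T3,T5}
Step 8: signal(T5) -> count=2 queue=[] holders={T1,T3}
Step 9: wait(T5) -> count=1 queue=[] holders={T1,T3,T5}
Step 10: wait(T4) -> count=0 queue=[] holders={T1,T3,T4,T5}
Step 11: wait(T2) -> count=0 queue=[T2] holders={T1,T3,T4,T5}
Step 12: signal(T1) -> count=0 queue=[] holders={T2,T3,T4,T5}
Step 13: signal(T5) -> count=1 queue=[] holders={T2,T3,T4}
Step 14: wait(T5) -> count=0 queue=[] holders={T2,T3,T4,T5}
Final holders: {T2,T3,T4,T5} -> T5 in holders

Answer: yes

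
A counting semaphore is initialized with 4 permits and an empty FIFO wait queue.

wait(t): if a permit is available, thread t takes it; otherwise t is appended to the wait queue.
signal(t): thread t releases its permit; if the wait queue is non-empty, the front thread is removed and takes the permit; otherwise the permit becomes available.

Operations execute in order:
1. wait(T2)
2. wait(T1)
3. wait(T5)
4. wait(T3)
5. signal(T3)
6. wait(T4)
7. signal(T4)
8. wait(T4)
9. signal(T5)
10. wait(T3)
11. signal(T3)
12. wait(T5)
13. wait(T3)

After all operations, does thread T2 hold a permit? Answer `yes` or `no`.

Answer: yes

Derivation:
Step 1: wait(T2) -> count=3 queue=[] holders={T2}
Step 2: wait(T1) -> count=2 queue=[] holders={T1,T2}
Step 3: wait(T5) -> count=1 queue=[] holders={T1,T2,T5}
Step 4: wait(T3) -> count=0 queue=[] holders={T1,T2,T3,T5}
Step 5: signal(T3) -> count=1 queue=[] holders={T1,T2,T5}
Step 6: wait(T4) -> count=0 queue=[] holders={T1,T2,T4,T5}
Step 7: signal(T4) -> count=1 queue=[] holders={T1,T2,T5}
Step 8: wait(T4) -> count=0 queue=[] holders={T1,T2,T4,T5}
Step 9: signal(T5) -> count=1 queue=[] holders={T1,T2,T4}
Step 10: wait(T3) -> count=0 queue=[] holders={T1,T2,T3,T4}
Step 11: signal(T3) -> count=1 queue=[] holders={T1,T2,T4}
Step 12: wait(T5) -> count=0 queue=[] holders={T1,T2,T4,T5}
Step 13: wait(T3) -> count=0 queue=[T3] holders={T1,T2,T4,T5}
Final holders: {T1,T2,T4,T5} -> T2 in holders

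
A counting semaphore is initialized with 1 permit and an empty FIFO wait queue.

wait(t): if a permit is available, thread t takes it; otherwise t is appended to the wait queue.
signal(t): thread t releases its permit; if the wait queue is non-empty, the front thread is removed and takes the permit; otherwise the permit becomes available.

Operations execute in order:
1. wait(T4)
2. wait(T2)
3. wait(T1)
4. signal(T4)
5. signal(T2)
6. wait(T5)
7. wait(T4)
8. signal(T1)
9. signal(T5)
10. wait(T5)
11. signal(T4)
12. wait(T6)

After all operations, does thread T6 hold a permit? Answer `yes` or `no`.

Step 1: wait(T4) -> count=0 queue=[] holders={T4}
Step 2: wait(T2) -> count=0 queue=[T2] holders={T4}
Step 3: wait(T1) -> count=0 queue=[T2,T1] holders={T4}
Step 4: signal(T4) -> count=0 queue=[T1] holders={T2}
Step 5: signal(T2) -> count=0 queue=[] holders={T1}
Step 6: wait(T5) -> count=0 queue=[T5] holders={T1}
Step 7: wait(T4) -> count=0 queue=[T5,T4] holders={T1}
Step 8: signal(T1) -> count=0 queue=[T4] holders={T5}
Step 9: signal(T5) -> count=0 queue=[] holders={T4}
Step 10: wait(T5) -> count=0 queue=[T5] holders={T4}
Step 11: signal(T4) -> count=0 queue=[] holders={T5}
Step 12: wait(T6) -> count=0 queue=[T6] holders={T5}
Final holders: {T5} -> T6 not in holders

Answer: no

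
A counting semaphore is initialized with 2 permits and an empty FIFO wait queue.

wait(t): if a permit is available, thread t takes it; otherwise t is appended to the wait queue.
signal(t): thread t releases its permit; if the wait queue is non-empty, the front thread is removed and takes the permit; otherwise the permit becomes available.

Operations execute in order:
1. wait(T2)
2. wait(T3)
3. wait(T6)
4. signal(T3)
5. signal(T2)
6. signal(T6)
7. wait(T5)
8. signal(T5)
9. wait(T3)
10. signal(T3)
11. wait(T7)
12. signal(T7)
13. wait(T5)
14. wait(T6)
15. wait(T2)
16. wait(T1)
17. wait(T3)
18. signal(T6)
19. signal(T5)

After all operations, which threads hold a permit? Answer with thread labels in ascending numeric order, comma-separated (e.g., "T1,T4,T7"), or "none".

Answer: T1,T2

Derivation:
Step 1: wait(T2) -> count=1 queue=[] holders={T2}
Step 2: wait(T3) -> count=0 queue=[] holders={T2,T3}
Step 3: wait(T6) -> count=0 queue=[T6] holders={T2,T3}
Step 4: signal(T3) -> count=0 queue=[] holders={T2,T6}
Step 5: signal(T2) -> count=1 queue=[] holders={T6}
Step 6: signal(T6) -> count=2 queue=[] holders={none}
Step 7: wait(T5) -> count=1 queue=[] holders={T5}
Step 8: signal(T5) -> count=2 queue=[] holders={none}
Step 9: wait(T3) -> count=1 queue=[] holders={T3}
Step 10: signal(T3) -> count=2 queue=[] holders={none}
Step 11: wait(T7) -> count=1 queue=[] holders={T7}
Step 12: signal(T7) -> count=2 queue=[] holders={none}
Step 13: wait(T5) -> count=1 queue=[] holders={T5}
Step 14: wait(T6) -> count=0 queue=[] holders={T5,T6}
Step 15: wait(T2) -> count=0 queue=[T2] holders={T5,T6}
Step 16: wait(T1) -> count=0 queue=[T2,T1] holders={T5,T6}
Step 17: wait(T3) -> count=0 queue=[T2,T1,T3] holders={T5,T6}
Step 18: signal(T6) -> count=0 queue=[T1,T3] holders={T2,T5}
Step 19: signal(T5) -> count=0 queue=[T3] holders={T1,T2}
Final holders: T1,T2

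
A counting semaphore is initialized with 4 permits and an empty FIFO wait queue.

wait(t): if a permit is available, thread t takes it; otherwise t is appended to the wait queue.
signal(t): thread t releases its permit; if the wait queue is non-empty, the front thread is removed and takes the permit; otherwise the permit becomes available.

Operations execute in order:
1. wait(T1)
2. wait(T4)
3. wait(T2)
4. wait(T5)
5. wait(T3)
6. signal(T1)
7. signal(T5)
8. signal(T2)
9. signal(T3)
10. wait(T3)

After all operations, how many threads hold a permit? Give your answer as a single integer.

Answer: 2

Derivation:
Step 1: wait(T1) -> count=3 queue=[] holders={T1}
Step 2: wait(T4) -> count=2 queue=[] holders={T1,T4}
Step 3: wait(T2) -> count=1 queue=[] holders={T1,T2,T4}
Step 4: wait(T5) -> count=0 queue=[] holders={T1,T2,T4,T5}
Step 5: wait(T3) -> count=0 queue=[T3] holders={T1,T2,T4,T5}
Step 6: signal(T1) -> count=0 queue=[] holders={T2,T3,T4,T5}
Step 7: signal(T5) -> count=1 queue=[] holders={T2,T3,T4}
Step 8: signal(T2) -> count=2 queue=[] holders={T3,T4}
Step 9: signal(T3) -> count=3 queue=[] holders={T4}
Step 10: wait(T3) -> count=2 queue=[] holders={T3,T4}
Final holders: {T3,T4} -> 2 thread(s)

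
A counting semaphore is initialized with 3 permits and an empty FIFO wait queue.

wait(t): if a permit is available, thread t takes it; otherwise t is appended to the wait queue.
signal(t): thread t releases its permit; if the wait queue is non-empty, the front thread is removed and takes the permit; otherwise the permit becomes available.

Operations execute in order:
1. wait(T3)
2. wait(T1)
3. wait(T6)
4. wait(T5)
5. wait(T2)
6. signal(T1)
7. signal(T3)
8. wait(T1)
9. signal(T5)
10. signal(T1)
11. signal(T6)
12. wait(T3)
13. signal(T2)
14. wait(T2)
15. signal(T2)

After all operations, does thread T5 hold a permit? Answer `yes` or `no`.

Answer: no

Derivation:
Step 1: wait(T3) -> count=2 queue=[] holders={T3}
Step 2: wait(T1) -> count=1 queue=[] holders={T1,T3}
Step 3: wait(T6) -> count=0 queue=[] holders={T1,T3,T6}
Step 4: wait(T5) -> count=0 queue=[T5] holders={T1,T3,T6}
Step 5: wait(T2) -> count=0 queue=[T5,T2] holders={T1,T3,T6}
Step 6: signal(T1) -> count=0 queue=[T2] holders={T3,T5,T6}
Step 7: signal(T3) -> count=0 queue=[] holders={T2,T5,T6}
Step 8: wait(T1) -> count=0 queue=[T1] holders={T2,T5,T6}
Step 9: signal(T5) -> count=0 queue=[] holders={T1,T2,T6}
Step 10: signal(T1) -> count=1 queue=[] holders={T2,T6}
Step 11: signal(T6) -> count=2 queue=[] holders={T2}
Step 12: wait(T3) -> count=1 queue=[] holders={T2,T3}
Step 13: signal(T2) -> count=2 queue=[] holders={T3}
Step 14: wait(T2) -> count=1 queue=[] holders={T2,T3}
Step 15: signal(T2) -> count=2 queue=[] holders={T3}
Final holders: {T3} -> T5 not in holders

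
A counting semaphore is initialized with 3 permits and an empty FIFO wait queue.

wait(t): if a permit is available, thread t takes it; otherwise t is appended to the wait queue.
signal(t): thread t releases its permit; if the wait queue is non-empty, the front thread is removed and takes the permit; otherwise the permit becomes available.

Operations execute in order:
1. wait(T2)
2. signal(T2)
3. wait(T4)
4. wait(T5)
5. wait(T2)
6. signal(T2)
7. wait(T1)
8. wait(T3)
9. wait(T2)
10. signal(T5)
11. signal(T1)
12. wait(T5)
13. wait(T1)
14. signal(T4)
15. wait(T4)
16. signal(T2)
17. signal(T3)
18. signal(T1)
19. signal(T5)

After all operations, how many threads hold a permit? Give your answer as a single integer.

Step 1: wait(T2) -> count=2 queue=[] holders={T2}
Step 2: signal(T2) -> count=3 queue=[] holders={none}
Step 3: wait(T4) -> count=2 queue=[] holders={T4}
Step 4: wait(T5) -> count=1 queue=[] holders={T4,T5}
Step 5: wait(T2) -> count=0 queue=[] holders={T2,T4,T5}
Step 6: signal(T2) -> count=1 queue=[] holders={T4,T5}
Step 7: wait(T1) -> count=0 queue=[] holders={T1,T4,T5}
Step 8: wait(T3) -> count=0 queue=[T3] holders={T1,T4,T5}
Step 9: wait(T2) -> count=0 queue=[T3,T2] holders={T1,T4,T5}
Step 10: signal(T5) -> count=0 queue=[T2] holders={T1,T3,T4}
Step 11: signal(T1) -> count=0 queue=[] holders={T2,T3,T4}
Step 12: wait(T5) -> count=0 queue=[T5] holders={T2,T3,T4}
Step 13: wait(T1) -> count=0 queue=[T5,T1] holders={T2,T3,T4}
Step 14: signal(T4) -> count=0 queue=[T1] holders={T2,T3,T5}
Step 15: wait(T4) -> count=0 queue=[T1,T4] holders={T2,T3,T5}
Step 16: signal(T2) -> count=0 queue=[T4] holders={T1,T3,T5}
Step 17: signal(T3) -> count=0 queue=[] holders={T1,T4,T5}
Step 18: signal(T1) -> count=1 queue=[] holders={T4,T5}
Step 19: signal(T5) -> count=2 queue=[] holders={T4}
Final holders: {T4} -> 1 thread(s)

Answer: 1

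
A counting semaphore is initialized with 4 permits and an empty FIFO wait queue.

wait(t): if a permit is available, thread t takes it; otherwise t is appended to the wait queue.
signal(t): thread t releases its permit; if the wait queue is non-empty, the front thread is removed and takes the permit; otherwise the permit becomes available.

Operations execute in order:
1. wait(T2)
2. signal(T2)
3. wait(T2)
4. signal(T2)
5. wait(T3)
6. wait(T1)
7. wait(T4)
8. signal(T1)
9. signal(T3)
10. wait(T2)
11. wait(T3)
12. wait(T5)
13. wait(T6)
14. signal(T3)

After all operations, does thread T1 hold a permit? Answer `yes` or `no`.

Answer: no

Derivation:
Step 1: wait(T2) -> count=3 queue=[] holders={T2}
Step 2: signal(T2) -> count=4 queue=[] holders={none}
Step 3: wait(T2) -> count=3 queue=[] holders={T2}
Step 4: signal(T2) -> count=4 queue=[] holders={none}
Step 5: wait(T3) -> count=3 queue=[] holders={T3}
Step 6: wait(T1) -> count=2 queue=[] holders={T1,T3}
Step 7: wait(T4) -> count=1 queue=[] holders={T1,T3,T4}
Step 8: signal(T1) -> count=2 queue=[] holders={T3,T4}
Step 9: signal(T3) -> count=3 queue=[] holders={T4}
Step 10: wait(T2) -> count=2 queue=[] holders={T2,T4}
Step 11: wait(T3) -> count=1 queue=[] holders={T2,T3,T4}
Step 12: wait(T5) -> count=0 queue=[] holders={T2,T3,T4,T5}
Step 13: wait(T6) -> count=0 queue=[T6] holders={T2,T3,T4,T5}
Step 14: signal(T3) -> count=0 queue=[] holders={T2,T4,T5,T6}
Final holders: {T2,T4,T5,T6} -> T1 not in holders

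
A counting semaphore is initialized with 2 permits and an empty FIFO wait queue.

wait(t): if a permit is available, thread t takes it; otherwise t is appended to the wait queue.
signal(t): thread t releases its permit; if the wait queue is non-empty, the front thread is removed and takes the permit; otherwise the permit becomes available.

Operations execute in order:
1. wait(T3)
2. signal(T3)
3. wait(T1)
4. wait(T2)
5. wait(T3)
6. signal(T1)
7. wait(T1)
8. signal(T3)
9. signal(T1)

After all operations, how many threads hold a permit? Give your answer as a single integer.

Answer: 1

Derivation:
Step 1: wait(T3) -> count=1 queue=[] holders={T3}
Step 2: signal(T3) -> count=2 queue=[] holders={none}
Step 3: wait(T1) -> count=1 queue=[] holders={T1}
Step 4: wait(T2) -> count=0 queue=[] holders={T1,T2}
Step 5: wait(T3) -> count=0 queue=[T3] holders={T1,T2}
Step 6: signal(T1) -> count=0 queue=[] holders={T2,T3}
Step 7: wait(T1) -> count=0 queue=[T1] holders={T2,T3}
Step 8: signal(T3) -> count=0 queue=[] holders={T1,T2}
Step 9: signal(T1) -> count=1 queue=[] holders={T2}
Final holders: {T2} -> 1 thread(s)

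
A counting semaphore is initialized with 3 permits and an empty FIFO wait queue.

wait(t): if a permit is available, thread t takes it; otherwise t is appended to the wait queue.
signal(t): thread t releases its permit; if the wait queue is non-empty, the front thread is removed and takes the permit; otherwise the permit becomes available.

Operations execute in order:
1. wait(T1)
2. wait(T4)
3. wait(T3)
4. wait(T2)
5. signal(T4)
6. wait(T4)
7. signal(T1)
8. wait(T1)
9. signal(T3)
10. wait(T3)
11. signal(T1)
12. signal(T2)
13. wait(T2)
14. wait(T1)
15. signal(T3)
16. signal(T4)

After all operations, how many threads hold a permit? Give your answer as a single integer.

Answer: 2

Derivation:
Step 1: wait(T1) -> count=2 queue=[] holders={T1}
Step 2: wait(T4) -> count=1 queue=[] holders={T1,T4}
Step 3: wait(T3) -> count=0 queue=[] holders={T1,T3,T4}
Step 4: wait(T2) -> count=0 queue=[T2] holders={T1,T3,T4}
Step 5: signal(T4) -> count=0 queue=[] holders={T1,T2,T3}
Step 6: wait(T4) -> count=0 queue=[T4] holders={T1,T2,T3}
Step 7: signal(T1) -> count=0 queue=[] holders={T2,T3,T4}
Step 8: wait(T1) -> count=0 queue=[T1] holders={T2,T3,T4}
Step 9: signal(T3) -> count=0 queue=[] holders={T1,T2,T4}
Step 10: wait(T3) -> count=0 queue=[T3] holders={T1,T2,T4}
Step 11: signal(T1) -> count=0 queue=[] holders={T2,T3,T4}
Step 12: signal(T2) -> count=1 queue=[] holders={T3,T4}
Step 13: wait(T2) -> count=0 queue=[] holders={T2,T3,T4}
Step 14: wait(T1) -> count=0 queue=[T1] holders={T2,T3,T4}
Step 15: signal(T3) -> count=0 queue=[] holders={T1,T2,T4}
Step 16: signal(T4) -> count=1 queue=[] holders={T1,T2}
Final holders: {T1,T2} -> 2 thread(s)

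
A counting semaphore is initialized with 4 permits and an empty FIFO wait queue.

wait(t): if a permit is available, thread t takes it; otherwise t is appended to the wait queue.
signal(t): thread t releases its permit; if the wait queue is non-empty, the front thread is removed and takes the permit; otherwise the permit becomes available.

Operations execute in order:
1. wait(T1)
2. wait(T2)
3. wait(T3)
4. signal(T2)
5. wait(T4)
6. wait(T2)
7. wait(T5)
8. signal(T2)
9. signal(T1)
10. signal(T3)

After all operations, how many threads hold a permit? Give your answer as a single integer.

Step 1: wait(T1) -> count=3 queue=[] holders={T1}
Step 2: wait(T2) -> count=2 queue=[] holders={T1,T2}
Step 3: wait(T3) -> count=1 queue=[] holders={T1,T2,T3}
Step 4: signal(T2) -> count=2 queue=[] holders={T1,T3}
Step 5: wait(T4) -> count=1 queue=[] holders={T1,T3,T4}
Step 6: wait(T2) -> count=0 queue=[] holders={T1,T2,T3,T4}
Step 7: wait(T5) -> count=0 queue=[T5] holders={T1,T2,T3,T4}
Step 8: signal(T2) -> count=0 queue=[] holders={T1,T3,T4,T5}
Step 9: signal(T1) -> count=1 queue=[] holders={T3,T4,T5}
Step 10: signal(T3) -> count=2 queue=[] holders={T4,T5}
Final holders: {T4,T5} -> 2 thread(s)

Answer: 2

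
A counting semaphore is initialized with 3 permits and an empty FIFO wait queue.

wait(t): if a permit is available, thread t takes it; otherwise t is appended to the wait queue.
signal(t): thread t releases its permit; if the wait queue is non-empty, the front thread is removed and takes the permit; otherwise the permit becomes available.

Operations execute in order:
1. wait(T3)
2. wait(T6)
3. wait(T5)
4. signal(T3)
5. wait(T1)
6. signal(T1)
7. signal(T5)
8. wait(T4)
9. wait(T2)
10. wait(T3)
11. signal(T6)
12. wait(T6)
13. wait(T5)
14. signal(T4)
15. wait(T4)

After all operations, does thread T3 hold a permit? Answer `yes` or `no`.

Answer: yes

Derivation:
Step 1: wait(T3) -> count=2 queue=[] holders={T3}
Step 2: wait(T6) -> count=1 queue=[] holders={T3,T6}
Step 3: wait(T5) -> count=0 queue=[] holders={T3,T5,T6}
Step 4: signal(T3) -> count=1 queue=[] holders={T5,T6}
Step 5: wait(T1) -> count=0 queue=[] holders={T1,T5,T6}
Step 6: signal(T1) -> count=1 queue=[] holders={T5,T6}
Step 7: signal(T5) -> count=2 queue=[] holders={T6}
Step 8: wait(T4) -> count=1 queue=[] holders={T4,T6}
Step 9: wait(T2) -> count=0 queue=[] holders={T2,T4,T6}
Step 10: wait(T3) -> count=0 queue=[T3] holders={T2,T4,T6}
Step 11: signal(T6) -> count=0 queue=[] holders={T2,T3,T4}
Step 12: wait(T6) -> count=0 queue=[T6] holders={T2,T3,T4}
Step 13: wait(T5) -> count=0 queue=[T6,T5] holders={T2,T3,T4}
Step 14: signal(T4) -> count=0 queue=[T5] holders={T2,T3,T6}
Step 15: wait(T4) -> count=0 queue=[T5,T4] holders={T2,T3,T6}
Final holders: {T2,T3,T6} -> T3 in holders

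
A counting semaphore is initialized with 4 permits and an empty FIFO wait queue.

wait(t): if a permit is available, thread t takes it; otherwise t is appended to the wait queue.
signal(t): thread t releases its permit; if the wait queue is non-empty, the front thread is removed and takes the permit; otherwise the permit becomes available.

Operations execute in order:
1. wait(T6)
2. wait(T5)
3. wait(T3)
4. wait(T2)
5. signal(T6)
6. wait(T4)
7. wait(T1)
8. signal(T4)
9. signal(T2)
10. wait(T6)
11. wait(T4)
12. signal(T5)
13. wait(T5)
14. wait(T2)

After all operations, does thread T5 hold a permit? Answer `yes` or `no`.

Answer: no

Derivation:
Step 1: wait(T6) -> count=3 queue=[] holders={T6}
Step 2: wait(T5) -> count=2 queue=[] holders={T5,T6}
Step 3: wait(T3) -> count=1 queue=[] holders={T3,T5,T6}
Step 4: wait(T2) -> count=0 queue=[] holders={T2,T3,T5,T6}
Step 5: signal(T6) -> count=1 queue=[] holders={T2,T3,T5}
Step 6: wait(T4) -> count=0 queue=[] holders={T2,T3,T4,T5}
Step 7: wait(T1) -> count=0 queue=[T1] holders={T2,T3,T4,T5}
Step 8: signal(T4) -> count=0 queue=[] holders={T1,T2,T3,T5}
Step 9: signal(T2) -> count=1 queue=[] holders={T1,T3,T5}
Step 10: wait(T6) -> count=0 queue=[] holders={T1,T3,T5,T6}
Step 11: wait(T4) -> count=0 queue=[T4] holders={T1,T3,T5,T6}
Step 12: signal(T5) -> count=0 queue=[] holders={T1,T3,T4,T6}
Step 13: wait(T5) -> count=0 queue=[T5] holders={T1,T3,T4,T6}
Step 14: wait(T2) -> count=0 queue=[T5,T2] holders={T1,T3,T4,T6}
Final holders: {T1,T3,T4,T6} -> T5 not in holders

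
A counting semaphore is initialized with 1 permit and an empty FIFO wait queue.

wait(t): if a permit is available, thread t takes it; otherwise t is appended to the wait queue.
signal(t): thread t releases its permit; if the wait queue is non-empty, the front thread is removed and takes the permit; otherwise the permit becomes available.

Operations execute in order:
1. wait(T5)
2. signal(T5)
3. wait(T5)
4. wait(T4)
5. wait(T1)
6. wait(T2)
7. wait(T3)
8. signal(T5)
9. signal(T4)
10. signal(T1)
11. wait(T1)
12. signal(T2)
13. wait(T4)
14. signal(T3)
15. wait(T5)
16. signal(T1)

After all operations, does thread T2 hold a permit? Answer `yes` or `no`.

Answer: no

Derivation:
Step 1: wait(T5) -> count=0 queue=[] holders={T5}
Step 2: signal(T5) -> count=1 queue=[] holders={none}
Step 3: wait(T5) -> count=0 queue=[] holders={T5}
Step 4: wait(T4) -> count=0 queue=[T4] holders={T5}
Step 5: wait(T1) -> count=0 queue=[T4,T1] holders={T5}
Step 6: wait(T2) -> count=0 queue=[T4,T1,T2] holders={T5}
Step 7: wait(T3) -> count=0 queue=[T4,T1,T2,T3] holders={T5}
Step 8: signal(T5) -> count=0 queue=[T1,T2,T3] holders={T4}
Step 9: signal(T4) -> count=0 queue=[T2,T3] holders={T1}
Step 10: signal(T1) -> count=0 queue=[T3] holders={T2}
Step 11: wait(T1) -> count=0 queue=[T3,T1] holders={T2}
Step 12: signal(T2) -> count=0 queue=[T1] holders={T3}
Step 13: wait(T4) -> count=0 queue=[T1,T4] holders={T3}
Step 14: signal(T3) -> count=0 queue=[T4] holders={T1}
Step 15: wait(T5) -> count=0 queue=[T4,T5] holders={T1}
Step 16: signal(T1) -> count=0 queue=[T5] holders={T4}
Final holders: {T4} -> T2 not in holders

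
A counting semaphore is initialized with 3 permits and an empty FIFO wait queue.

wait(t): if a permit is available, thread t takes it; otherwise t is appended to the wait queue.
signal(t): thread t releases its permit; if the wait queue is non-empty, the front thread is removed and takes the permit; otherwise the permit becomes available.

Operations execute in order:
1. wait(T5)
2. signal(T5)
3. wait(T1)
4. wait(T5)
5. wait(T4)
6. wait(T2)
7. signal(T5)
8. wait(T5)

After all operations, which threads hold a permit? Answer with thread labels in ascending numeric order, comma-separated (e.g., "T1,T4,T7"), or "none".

Step 1: wait(T5) -> count=2 queue=[] holders={T5}
Step 2: signal(T5) -> count=3 queue=[] holders={none}
Step 3: wait(T1) -> count=2 queue=[] holders={T1}
Step 4: wait(T5) -> count=1 queue=[] holders={T1,T5}
Step 5: wait(T4) -> count=0 queue=[] holders={T1,T4,T5}
Step 6: wait(T2) -> count=0 queue=[T2] holders={T1,T4,T5}
Step 7: signal(T5) -> count=0 queue=[] holders={T1,T2,T4}
Step 8: wait(T5) -> count=0 queue=[T5] holders={T1,T2,T4}
Final holders: T1,T2,T4

Answer: T1,T2,T4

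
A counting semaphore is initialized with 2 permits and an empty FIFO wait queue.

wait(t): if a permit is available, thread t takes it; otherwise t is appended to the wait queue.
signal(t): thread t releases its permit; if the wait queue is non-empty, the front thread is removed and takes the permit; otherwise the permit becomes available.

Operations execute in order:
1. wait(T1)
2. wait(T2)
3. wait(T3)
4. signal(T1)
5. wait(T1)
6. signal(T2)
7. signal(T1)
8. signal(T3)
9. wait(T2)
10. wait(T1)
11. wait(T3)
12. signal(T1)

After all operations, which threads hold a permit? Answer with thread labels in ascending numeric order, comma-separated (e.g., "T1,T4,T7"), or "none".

Answer: T2,T3

Derivation:
Step 1: wait(T1) -> count=1 queue=[] holders={T1}
Step 2: wait(T2) -> count=0 queue=[] holders={T1,T2}
Step 3: wait(T3) -> count=0 queue=[T3] holders={T1,T2}
Step 4: signal(T1) -> count=0 queue=[] holders={T2,T3}
Step 5: wait(T1) -> count=0 queue=[T1] holders={T2,T3}
Step 6: signal(T2) -> count=0 queue=[] holders={T1,T3}
Step 7: signal(T1) -> count=1 queue=[] holders={T3}
Step 8: signal(T3) -> count=2 queue=[] holders={none}
Step 9: wait(T2) -> count=1 queue=[] holders={T2}
Step 10: wait(T1) -> count=0 queue=[] holders={T1,T2}
Step 11: wait(T3) -> count=0 queue=[T3] holders={T1,T2}
Step 12: signal(T1) -> count=0 queue=[] holders={T2,T3}
Final holders: T2,T3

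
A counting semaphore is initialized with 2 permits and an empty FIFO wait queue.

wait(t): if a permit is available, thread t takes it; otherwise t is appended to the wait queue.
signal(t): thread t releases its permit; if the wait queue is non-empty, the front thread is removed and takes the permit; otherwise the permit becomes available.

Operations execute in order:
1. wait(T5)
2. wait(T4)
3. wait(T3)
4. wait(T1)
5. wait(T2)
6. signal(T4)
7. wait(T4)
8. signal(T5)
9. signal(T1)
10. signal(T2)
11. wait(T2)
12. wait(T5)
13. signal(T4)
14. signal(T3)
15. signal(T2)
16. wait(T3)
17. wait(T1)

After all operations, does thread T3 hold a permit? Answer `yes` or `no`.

Answer: yes

Derivation:
Step 1: wait(T5) -> count=1 queue=[] holders={T5}
Step 2: wait(T4) -> count=0 queue=[] holders={T4,T5}
Step 3: wait(T3) -> count=0 queue=[T3] holders={T4,T5}
Step 4: wait(T1) -> count=0 queue=[T3,T1] holders={T4,T5}
Step 5: wait(T2) -> count=0 queue=[T3,T1,T2] holders={T4,T5}
Step 6: signal(T4) -> count=0 queue=[T1,T2] holders={T3,T5}
Step 7: wait(T4) -> count=0 queue=[T1,T2,T4] holders={T3,T5}
Step 8: signal(T5) -> count=0 queue=[T2,T4] holders={T1,T3}
Step 9: signal(T1) -> count=0 queue=[T4] holders={T2,T3}
Step 10: signal(T2) -> count=0 queue=[] holders={T3,T4}
Step 11: wait(T2) -> count=0 queue=[T2] holders={T3,T4}
Step 12: wait(T5) -> count=0 queue=[T2,T5] holders={T3,T4}
Step 13: signal(T4) -> count=0 queue=[T5] holders={T2,T3}
Step 14: signal(T3) -> count=0 queue=[] holders={T2,T5}
Step 15: signal(T2) -> count=1 queue=[] holders={T5}
Step 16: wait(T3) -> count=0 queue=[] holders={T3,T5}
Step 17: wait(T1) -> count=0 queue=[T1] holders={T3,T5}
Final holders: {T3,T5} -> T3 in holders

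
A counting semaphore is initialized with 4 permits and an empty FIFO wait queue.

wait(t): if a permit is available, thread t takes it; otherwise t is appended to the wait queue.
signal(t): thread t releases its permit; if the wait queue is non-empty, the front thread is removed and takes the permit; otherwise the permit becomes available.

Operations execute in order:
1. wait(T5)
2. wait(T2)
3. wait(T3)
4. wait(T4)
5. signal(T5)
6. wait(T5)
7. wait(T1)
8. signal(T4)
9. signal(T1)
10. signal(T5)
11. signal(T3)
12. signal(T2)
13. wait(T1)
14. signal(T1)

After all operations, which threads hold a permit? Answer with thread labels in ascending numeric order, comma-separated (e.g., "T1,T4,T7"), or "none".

Answer: none

Derivation:
Step 1: wait(T5) -> count=3 queue=[] holders={T5}
Step 2: wait(T2) -> count=2 queue=[] holders={T2,T5}
Step 3: wait(T3) -> count=1 queue=[] holders={T2,T3,T5}
Step 4: wait(T4) -> count=0 queue=[] holders={T2,T3,T4,T5}
Step 5: signal(T5) -> count=1 queue=[] holders={T2,T3,T4}
Step 6: wait(T5) -> count=0 queue=[] holders={T2,T3,T4,T5}
Step 7: wait(T1) -> count=0 queue=[T1] holders={T2,T3,T4,T5}
Step 8: signal(T4) -> count=0 queue=[] holders={T1,T2,T3,T5}
Step 9: signal(T1) -> count=1 queue=[] holders={T2,T3,T5}
Step 10: signal(T5) -> count=2 queue=[] holders={T2,T3}
Step 11: signal(T3) -> count=3 queue=[] holders={T2}
Step 12: signal(T2) -> count=4 queue=[] holders={none}
Step 13: wait(T1) -> count=3 queue=[] holders={T1}
Step 14: signal(T1) -> count=4 queue=[] holders={none}
Final holders: none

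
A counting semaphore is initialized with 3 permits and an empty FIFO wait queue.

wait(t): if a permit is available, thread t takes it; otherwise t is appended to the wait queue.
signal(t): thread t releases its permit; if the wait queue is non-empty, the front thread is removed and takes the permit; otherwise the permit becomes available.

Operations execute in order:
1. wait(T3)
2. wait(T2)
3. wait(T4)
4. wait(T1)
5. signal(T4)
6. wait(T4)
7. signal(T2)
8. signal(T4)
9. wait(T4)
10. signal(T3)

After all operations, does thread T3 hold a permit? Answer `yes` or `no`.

Step 1: wait(T3) -> count=2 queue=[] holders={T3}
Step 2: wait(T2) -> count=1 queue=[] holders={T2,T3}
Step 3: wait(T4) -> count=0 queue=[] holders={T2,T3,T4}
Step 4: wait(T1) -> count=0 queue=[T1] holders={T2,T3,T4}
Step 5: signal(T4) -> count=0 queue=[] holders={T1,T2,T3}
Step 6: wait(T4) -> count=0 queue=[T4] holders={T1,T2,T3}
Step 7: signal(T2) -> count=0 queue=[] holders={T1,T3,T4}
Step 8: signal(T4) -> count=1 queue=[] holders={T1,T3}
Step 9: wait(T4) -> count=0 queue=[] holders={T1,T3,T4}
Step 10: signal(T3) -> count=1 queue=[] holders={T1,T4}
Final holders: {T1,T4} -> T3 not in holders

Answer: no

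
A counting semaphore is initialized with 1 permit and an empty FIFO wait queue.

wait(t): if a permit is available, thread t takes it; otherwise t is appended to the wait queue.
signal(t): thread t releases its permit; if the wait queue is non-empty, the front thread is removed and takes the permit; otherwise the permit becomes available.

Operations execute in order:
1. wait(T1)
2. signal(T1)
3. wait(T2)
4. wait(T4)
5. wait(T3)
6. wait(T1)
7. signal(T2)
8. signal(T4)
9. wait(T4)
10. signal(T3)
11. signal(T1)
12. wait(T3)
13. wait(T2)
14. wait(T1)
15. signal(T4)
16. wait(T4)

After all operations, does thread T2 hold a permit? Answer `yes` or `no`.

Answer: no

Derivation:
Step 1: wait(T1) -> count=0 queue=[] holders={T1}
Step 2: signal(T1) -> count=1 queue=[] holders={none}
Step 3: wait(T2) -> count=0 queue=[] holders={T2}
Step 4: wait(T4) -> count=0 queue=[T4] holders={T2}
Step 5: wait(T3) -> count=0 queue=[T4,T3] holders={T2}
Step 6: wait(T1) -> count=0 queue=[T4,T3,T1] holders={T2}
Step 7: signal(T2) -> count=0 queue=[T3,T1] holders={T4}
Step 8: signal(T4) -> count=0 queue=[T1] holders={T3}
Step 9: wait(T4) -> count=0 queue=[T1,T4] holders={T3}
Step 10: signal(T3) -> count=0 queue=[T4] holders={T1}
Step 11: signal(T1) -> count=0 queue=[] holders={T4}
Step 12: wait(T3) -> count=0 queue=[T3] holders={T4}
Step 13: wait(T2) -> count=0 queue=[T3,T2] holders={T4}
Step 14: wait(T1) -> count=0 queue=[T3,T2,T1] holders={T4}
Step 15: signal(T4) -> count=0 queue=[T2,T1] holders={T3}
Step 16: wait(T4) -> count=0 queue=[T2,T1,T4] holders={T3}
Final holders: {T3} -> T2 not in holders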